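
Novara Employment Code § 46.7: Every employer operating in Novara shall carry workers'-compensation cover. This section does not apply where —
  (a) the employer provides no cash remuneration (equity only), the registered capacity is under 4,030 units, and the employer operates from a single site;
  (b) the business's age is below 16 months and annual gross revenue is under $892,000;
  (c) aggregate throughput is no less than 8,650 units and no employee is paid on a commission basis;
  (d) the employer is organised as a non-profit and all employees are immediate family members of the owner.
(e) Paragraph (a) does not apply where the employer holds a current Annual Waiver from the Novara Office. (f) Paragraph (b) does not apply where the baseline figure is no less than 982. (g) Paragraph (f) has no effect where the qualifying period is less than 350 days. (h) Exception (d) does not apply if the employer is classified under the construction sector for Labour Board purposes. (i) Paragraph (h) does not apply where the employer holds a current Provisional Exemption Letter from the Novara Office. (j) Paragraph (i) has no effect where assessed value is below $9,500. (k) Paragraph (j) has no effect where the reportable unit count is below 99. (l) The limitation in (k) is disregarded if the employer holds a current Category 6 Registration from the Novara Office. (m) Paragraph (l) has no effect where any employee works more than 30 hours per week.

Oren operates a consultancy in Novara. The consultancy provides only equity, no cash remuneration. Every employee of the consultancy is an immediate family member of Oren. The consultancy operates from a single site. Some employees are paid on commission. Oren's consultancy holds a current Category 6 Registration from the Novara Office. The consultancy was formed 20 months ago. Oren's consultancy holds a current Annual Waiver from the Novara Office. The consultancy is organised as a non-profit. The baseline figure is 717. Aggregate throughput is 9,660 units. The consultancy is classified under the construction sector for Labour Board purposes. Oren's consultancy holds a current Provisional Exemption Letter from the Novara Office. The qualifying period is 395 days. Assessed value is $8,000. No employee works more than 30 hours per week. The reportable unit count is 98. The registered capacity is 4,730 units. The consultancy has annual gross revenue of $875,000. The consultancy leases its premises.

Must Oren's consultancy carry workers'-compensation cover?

Yes — Oren's consultancy must carry workers'-compensation cover.

Exception (a) does not apply: the registered capacity is 4,730 units, not under 4,030 units.
Exception (b) fails — the business's age is 20 months, not below 16 months.
Exception (c) requires that no employee is paid on a commission basis; but some employees are paid on commission, so (c) is unavailable.
Exception (d) is satisfied on its face — the employer is a non-profit; every employee is an immediate family member. However, paragraphs (h)–(m) must be considered: (h) is engaged — the consultancy is classified under the construction sector. (i) is engaged (a current Provisional Exemption Letter is held), but is itself disapplied by (j): (j) operates against (i): assessed value is $8,000, below the $9,500 limit. (k) is engaged (the reportable unit count is 98, below the 99 limit), but is overridden by (l): (l) is engaged — a current Category 6 Registration is held. (m), which would lift (l), is not engaged — no employee exceeds 30 hours/week. (d) is therefore removed.
Every exception is unavailable, so the rule governs.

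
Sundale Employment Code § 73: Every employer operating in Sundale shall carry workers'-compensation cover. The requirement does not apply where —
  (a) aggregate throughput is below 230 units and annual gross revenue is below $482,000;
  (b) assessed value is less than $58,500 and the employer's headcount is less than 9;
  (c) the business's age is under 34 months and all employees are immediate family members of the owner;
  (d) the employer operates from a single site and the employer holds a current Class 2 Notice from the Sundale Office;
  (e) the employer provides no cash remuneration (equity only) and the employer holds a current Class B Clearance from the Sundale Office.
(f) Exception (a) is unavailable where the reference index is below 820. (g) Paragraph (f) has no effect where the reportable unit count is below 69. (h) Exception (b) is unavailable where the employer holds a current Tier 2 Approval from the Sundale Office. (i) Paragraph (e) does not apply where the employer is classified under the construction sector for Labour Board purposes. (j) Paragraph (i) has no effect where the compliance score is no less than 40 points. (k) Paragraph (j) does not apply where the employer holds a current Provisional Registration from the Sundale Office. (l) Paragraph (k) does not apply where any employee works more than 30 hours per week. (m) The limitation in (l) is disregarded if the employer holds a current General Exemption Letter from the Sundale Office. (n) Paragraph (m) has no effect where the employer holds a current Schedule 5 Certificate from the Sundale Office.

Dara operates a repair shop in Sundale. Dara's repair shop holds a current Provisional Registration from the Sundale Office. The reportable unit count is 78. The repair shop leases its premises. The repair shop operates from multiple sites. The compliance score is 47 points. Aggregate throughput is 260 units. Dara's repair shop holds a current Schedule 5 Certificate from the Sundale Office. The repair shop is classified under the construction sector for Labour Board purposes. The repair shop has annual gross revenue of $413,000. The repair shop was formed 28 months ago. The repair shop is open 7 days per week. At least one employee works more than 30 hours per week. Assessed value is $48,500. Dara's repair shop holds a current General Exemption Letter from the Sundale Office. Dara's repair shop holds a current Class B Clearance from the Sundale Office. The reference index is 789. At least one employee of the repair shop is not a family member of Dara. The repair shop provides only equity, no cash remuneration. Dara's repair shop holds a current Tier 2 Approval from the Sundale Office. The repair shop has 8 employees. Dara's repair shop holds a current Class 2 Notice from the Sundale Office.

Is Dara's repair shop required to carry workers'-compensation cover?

No — exception (e) applies; Dara's repair shop is not required to carry workers'-compensation cover.

Exception (a) requires that aggregate throughput is below 230 units; but aggregate throughput is 260 units, not below 230 units, so (a) is unavailable.
Exception (b) is satisfied on its face — assessed value is $48,500, less than the $58,500 limit; the employer's headcount is 8, less than the 9 limit. However, paragraph (h) must be considered: (h) operates against (b): a current Tier 2 Approval is held. Exception (b) does not apply.
Exception (c) does not apply: at least one employee is not a family member.
Exception (d) does not apply: the employer operates from multiple sites.
Exception (e): remuneration is equity-only; a current Class B Clearance is held — every condition holds. Applying paragraphs (i)–(n): (i) is engaged (the repair shop is classified under the construction sector), but is set aside by (j): (j) is engaged — the compliance score is 47 points, meeting the 40 points threshold. (k) would limit (j) — a current Provisional Registration is held — but (l) sets (k) aside: (l) applies — at least one employee exceeds 30 hours/week. (m) is triggered (a current General Exemption Letter is held), but yields to (n): (n) operates against (m): a current Schedule 5 Certificate is held. (e) remains available.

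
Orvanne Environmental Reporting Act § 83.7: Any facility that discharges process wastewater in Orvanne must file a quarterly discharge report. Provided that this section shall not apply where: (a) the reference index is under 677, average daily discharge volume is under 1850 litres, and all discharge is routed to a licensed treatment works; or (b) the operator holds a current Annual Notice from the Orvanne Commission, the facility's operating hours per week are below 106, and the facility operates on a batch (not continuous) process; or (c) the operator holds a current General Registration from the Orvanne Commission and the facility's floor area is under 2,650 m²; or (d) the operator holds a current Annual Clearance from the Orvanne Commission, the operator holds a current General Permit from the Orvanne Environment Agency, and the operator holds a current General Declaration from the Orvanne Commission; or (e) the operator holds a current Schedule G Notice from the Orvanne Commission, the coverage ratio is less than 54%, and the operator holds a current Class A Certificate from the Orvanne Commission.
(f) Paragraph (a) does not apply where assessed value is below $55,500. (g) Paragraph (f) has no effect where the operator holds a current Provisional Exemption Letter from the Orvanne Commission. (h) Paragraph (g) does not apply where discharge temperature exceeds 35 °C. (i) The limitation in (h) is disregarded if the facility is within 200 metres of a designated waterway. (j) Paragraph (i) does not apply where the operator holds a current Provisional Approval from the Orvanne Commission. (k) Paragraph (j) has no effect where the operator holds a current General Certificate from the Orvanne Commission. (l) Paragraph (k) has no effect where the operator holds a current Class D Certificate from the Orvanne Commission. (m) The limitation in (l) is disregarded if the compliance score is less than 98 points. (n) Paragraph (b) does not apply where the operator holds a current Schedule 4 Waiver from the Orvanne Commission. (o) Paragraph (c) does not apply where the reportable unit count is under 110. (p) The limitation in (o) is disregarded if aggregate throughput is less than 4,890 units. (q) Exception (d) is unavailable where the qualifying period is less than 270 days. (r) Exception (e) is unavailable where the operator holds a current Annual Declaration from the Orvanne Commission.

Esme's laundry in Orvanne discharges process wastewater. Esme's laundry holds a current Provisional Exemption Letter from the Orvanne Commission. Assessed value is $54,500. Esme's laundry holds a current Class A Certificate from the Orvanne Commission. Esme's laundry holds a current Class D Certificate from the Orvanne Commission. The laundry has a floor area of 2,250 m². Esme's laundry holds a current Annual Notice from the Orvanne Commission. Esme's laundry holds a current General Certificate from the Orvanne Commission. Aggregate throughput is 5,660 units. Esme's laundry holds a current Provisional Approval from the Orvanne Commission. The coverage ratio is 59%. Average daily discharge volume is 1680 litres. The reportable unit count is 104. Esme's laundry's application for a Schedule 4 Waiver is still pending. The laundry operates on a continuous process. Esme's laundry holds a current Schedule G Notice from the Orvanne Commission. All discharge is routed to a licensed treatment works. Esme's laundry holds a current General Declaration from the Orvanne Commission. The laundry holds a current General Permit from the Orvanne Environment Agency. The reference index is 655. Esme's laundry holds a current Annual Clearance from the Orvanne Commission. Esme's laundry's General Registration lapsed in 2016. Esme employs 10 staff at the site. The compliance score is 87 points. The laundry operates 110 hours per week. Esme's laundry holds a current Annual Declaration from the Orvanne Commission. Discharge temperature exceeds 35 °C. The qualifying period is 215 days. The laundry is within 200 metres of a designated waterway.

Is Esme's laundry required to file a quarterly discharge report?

All of (a)'s requirements are met (the reference index is 655, under the 677 limit; average daily discharge volume is 1680 litres, under the 1850 litres limit; discharge is routed to a licensed treatment works). As to paragraphs (f)–(m): (f) operates (assessed value is $54,500, below the $55,500 limit), but is displaced by (g): (g) is triggered — a current Provisional Exemption Letter is held. (h) would limit (g) — discharge temperature exceeds 35 °C — but (i) sets (h) aside: (i) is triggered — the laundry is within 200 m of a designated waterway. (j) would limit (i) — a current Provisional Approval is held — but (k) sets (j) aside: (k) operates against (j): a current General Certificate is held. (l) is triggered (a current Class D Certificate is held), but is itself disapplied by (m): (m) is triggered — the compliance score is 87 points, less than the 98 points limit. Exception (a) stands.
Exception (b) requires that the facility's operating hours per week are below 106; but the facility's operating hours per week are 110, not below 106, so (b) is unavailable.
Exception (c) does not apply: there is no General Registration in force.
Exception (d): a current Annual Clearance is held; a current General Permit is held; a current General Declaration is held — every condition holds. However, paragraph (q) must be considered: (q) applies — the qualifying period is 215 days, less than the 270 days limit. So (d) is unavailable.
Exception (e) fails — the coverage ratio is 59%, not less than 54%.

No — exception (a) applies; Esme's laundry is not required to file a quarterly discharge report.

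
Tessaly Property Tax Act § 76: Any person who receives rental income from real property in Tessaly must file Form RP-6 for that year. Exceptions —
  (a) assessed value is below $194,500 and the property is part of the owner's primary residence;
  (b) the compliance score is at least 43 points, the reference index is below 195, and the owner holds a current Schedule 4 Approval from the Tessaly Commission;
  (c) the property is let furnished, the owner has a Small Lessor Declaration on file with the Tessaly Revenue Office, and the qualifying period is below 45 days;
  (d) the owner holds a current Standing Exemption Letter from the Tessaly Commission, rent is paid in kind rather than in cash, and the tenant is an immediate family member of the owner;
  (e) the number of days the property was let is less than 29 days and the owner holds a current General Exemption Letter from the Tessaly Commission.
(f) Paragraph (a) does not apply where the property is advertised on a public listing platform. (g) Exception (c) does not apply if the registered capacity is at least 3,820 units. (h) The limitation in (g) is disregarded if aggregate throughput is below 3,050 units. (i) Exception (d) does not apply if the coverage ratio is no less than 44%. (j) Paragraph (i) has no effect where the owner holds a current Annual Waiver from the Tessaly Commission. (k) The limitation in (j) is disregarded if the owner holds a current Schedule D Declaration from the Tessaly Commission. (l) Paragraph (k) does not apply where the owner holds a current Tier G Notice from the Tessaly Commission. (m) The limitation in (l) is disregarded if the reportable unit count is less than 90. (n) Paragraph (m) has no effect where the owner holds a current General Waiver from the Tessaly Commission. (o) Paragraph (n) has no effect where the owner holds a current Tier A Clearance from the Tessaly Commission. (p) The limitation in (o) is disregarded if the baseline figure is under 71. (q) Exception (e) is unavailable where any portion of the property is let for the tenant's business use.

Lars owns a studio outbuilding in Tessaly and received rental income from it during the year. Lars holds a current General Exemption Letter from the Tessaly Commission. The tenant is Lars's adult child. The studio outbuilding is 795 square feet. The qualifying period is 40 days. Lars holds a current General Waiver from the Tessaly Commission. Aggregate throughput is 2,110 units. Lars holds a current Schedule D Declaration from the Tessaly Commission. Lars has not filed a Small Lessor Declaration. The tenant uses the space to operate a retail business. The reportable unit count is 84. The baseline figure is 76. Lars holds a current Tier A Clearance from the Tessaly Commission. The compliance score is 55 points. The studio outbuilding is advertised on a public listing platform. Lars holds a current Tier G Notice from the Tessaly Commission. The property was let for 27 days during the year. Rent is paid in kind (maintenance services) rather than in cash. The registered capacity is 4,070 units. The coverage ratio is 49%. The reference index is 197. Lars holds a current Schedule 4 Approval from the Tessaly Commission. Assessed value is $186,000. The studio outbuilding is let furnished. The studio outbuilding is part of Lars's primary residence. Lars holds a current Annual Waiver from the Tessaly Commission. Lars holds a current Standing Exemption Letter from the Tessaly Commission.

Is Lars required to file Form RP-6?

Exception (a)'s conditions are all satisfied: assessed value is $186,000, below the $194,500 limit; the studio outbuilding is part of the primary residence. However, paragraph (f) must be considered: (f) applies — the property is publicly advertised. (a) is therefore removed.
Exception (b) fails — the reference index is 197, not below 195.
Exception (c) requires that the owner has a Small Lessor Declaration on file with the Tessaly Revenue Office; but no Small Lessor Declaration is on file, so (c) is unavailable.
Exception (d)'s conditions are all satisfied: a current Standing Exemption Letter is held; rent is paid in kind; the tenant is an immediate family member. But applying paragraphs (i)–(p): (i) operates against (d): the coverage ratio is 49%, meeting the 44% threshold. (j) would limit (i) — a current Annual Waiver is held — but (k) sets (j) aside: (k) operates — a current Schedule D Declaration is held. (l) would limit (k) — a current Tier G Notice is held — but (m) sets (l) aside: (m) is engaged — the reportable unit count is 84, less than the 90 limit. (n) would limit (m) — a current General Waiver is held — but (o) sets (n) aside: (o) operates against (n): a current Tier A Clearance is held. (p), which would lift (o), is not engaged — the baseline figure is 76, not under 71. Exception (d) does not apply.
Exception (e) is satisfied on its face — the number of days the property was let is 27 days, less than the 29 days limit; a current General Exemption Letter is held. Turning to paragraph (q): (q) operates against (e): the space is let for business use. (e) is therefore removed.
None of the exceptions is available; § 76 applies in full.

Yes — Lars must file Form RP-6.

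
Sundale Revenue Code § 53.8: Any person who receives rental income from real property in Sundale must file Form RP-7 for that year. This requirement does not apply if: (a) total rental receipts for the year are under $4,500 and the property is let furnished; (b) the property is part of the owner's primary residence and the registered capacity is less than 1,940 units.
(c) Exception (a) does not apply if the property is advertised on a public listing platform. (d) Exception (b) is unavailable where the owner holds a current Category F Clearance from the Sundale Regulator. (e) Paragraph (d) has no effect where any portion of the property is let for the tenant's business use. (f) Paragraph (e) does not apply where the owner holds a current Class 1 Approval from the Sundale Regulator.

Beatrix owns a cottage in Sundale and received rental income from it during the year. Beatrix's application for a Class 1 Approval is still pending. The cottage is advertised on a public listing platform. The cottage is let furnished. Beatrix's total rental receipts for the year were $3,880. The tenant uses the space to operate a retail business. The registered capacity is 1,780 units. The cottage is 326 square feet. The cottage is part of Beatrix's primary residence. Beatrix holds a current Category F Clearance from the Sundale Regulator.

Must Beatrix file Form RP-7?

Exception (a)'s conditions are all satisfied: total rental receipts for the year are $3,880, under the $4,500 limit; the property is let furnished. Turning to paragraph (c): (c) operates against (a): the property is publicly advertised. (a) is therefore removed.
Exception (b)'s conditions are all satisfied: the cottage is part of the primary residence; the registered capacity is 1,780 units, less than the 1,940 units limit. Under paragraphs (d)–(f): (d) applies (a current Category F Clearance is held), but is set aside by (e): (e) operates against (d): the space is let for business use. (f) is not engaged (no current Class 1 Approval is held), so (e) stands. (b) remains available.

No — exception (b) applies; Beatrix is not required to file Form RP-7.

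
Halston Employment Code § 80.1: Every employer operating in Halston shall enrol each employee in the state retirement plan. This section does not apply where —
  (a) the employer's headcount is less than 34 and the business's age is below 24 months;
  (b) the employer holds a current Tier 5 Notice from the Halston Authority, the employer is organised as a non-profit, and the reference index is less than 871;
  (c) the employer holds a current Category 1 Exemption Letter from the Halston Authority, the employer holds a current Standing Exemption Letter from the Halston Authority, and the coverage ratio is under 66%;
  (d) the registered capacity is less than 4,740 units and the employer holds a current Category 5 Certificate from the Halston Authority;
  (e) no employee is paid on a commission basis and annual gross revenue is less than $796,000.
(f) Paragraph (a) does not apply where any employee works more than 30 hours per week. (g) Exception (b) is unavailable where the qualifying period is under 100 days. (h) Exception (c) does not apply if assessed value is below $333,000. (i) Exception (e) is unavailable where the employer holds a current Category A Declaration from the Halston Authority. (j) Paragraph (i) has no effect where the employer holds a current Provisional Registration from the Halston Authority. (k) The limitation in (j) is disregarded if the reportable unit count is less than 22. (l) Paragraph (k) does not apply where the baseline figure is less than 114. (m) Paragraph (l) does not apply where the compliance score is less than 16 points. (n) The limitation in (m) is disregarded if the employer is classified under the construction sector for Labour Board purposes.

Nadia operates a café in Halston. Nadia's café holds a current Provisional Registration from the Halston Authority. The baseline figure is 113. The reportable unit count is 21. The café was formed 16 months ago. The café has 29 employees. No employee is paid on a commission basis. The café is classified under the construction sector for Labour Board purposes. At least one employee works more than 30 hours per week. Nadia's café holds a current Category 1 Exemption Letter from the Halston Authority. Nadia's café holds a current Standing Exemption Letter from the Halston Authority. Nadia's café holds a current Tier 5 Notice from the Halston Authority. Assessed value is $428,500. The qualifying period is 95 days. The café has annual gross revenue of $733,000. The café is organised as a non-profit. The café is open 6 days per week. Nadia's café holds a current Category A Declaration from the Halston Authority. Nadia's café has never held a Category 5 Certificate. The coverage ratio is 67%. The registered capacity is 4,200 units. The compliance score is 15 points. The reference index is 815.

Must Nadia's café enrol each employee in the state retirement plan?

All of (a)'s requirements are met (the employer's headcount is 29, less than the 34 limit; the business's age is 16 months, below the 24 months limit). Turning to paragraph (f): (f) operates against (a): at least one employee exceeds 30 hours/week. Exception (a) does not apply.
Exception (b)'s conditions are all satisfied: a current Tier 5 Notice is held; the employer is a non-profit; the reference index is 815, less than the 871 limit. But applying paragraph (g): (g) operates against (b): the qualifying period is 95 days, under the 100 days limit. So (b) is unavailable.
Exception (c) does not apply: the coverage ratio is 67%, not under 66%.
Exception (d) requires that the employer holds a current Category 5 Certificate from the Halston Authority; but there is no Category 5 Certificate in force, so (d) is unavailable.
Exception (e): no employee is paid on commission; annual gross revenue is $733,000, less than the $796,000 limit — every condition holds. As to paragraphs (i)–(n): (i) would limit (e) — a current Category A Declaration is held — but (j) sets (i) aside: (j) operates against (i): a current Provisional Registration is held. (k) applies (the reportable unit count is 21, less than the 22 limit), but is overridden by (l): (l) is engaged — the baseline figure is 113, less than the 114 limit. (m) would limit (l) — the compliance score is 15 points, less than the 16 points limit — but (n) sets (m) aside: (n) operates against (m): the café is classified under the construction sector. So (e) applies.

No — exception (e) applies; Nadia's café is not required to enrol each employee in the state retirement plan.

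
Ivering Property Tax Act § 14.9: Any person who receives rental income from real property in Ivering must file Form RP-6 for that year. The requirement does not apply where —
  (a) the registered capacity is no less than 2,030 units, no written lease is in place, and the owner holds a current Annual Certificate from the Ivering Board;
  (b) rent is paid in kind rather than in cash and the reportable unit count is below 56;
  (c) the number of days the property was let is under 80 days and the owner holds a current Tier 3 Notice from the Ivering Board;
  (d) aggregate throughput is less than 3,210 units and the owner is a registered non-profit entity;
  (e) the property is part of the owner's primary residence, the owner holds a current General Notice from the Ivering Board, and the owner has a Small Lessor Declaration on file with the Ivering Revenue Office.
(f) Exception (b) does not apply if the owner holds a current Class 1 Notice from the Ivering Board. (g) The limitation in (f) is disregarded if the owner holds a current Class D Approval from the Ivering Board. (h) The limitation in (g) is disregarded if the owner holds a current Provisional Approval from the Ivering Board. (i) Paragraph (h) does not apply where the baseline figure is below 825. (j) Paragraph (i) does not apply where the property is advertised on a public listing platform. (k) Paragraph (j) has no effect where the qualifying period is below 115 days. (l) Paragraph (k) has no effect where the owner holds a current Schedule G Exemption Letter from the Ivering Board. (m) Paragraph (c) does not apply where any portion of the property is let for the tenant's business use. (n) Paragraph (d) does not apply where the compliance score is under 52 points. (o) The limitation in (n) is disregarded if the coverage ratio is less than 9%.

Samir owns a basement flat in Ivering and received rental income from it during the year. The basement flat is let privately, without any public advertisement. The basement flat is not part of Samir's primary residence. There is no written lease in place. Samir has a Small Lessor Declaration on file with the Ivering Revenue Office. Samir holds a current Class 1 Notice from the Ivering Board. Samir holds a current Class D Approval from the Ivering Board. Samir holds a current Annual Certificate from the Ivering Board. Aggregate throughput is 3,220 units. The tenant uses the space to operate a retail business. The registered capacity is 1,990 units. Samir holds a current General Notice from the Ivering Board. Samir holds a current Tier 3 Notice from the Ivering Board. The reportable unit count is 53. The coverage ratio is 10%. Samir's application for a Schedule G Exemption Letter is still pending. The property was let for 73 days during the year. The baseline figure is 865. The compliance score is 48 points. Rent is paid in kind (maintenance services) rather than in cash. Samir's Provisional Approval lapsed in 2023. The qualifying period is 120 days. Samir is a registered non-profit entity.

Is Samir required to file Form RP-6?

Exception (a) does not apply: the registered capacity is 1,990 units, short of 2,030 units.
Exception (b)'s conditions are all satisfied: rent is paid in kind; the reportable unit count is 53, below the 56 limit. As to paragraphs (f)–(l): (f) is triggered (a current Class 1 Notice is held), but is itself disapplied by (g): (g) applies — a current Class D Approval is held. (h), which would lift (g), is not triggered — there is no Provisional Approval in force. Exception (b) stands.
Exception (c)'s conditions are all satisfied: the number of days the property was let is 73 days, under the 80 days limit; a current Tier 3 Notice is held. But: (m) operates — the space is let for business use. So (c) is unavailable.
Exception (d) requires that aggregate throughput is less than 3,210 units; but aggregate throughput is 3,220 units, not less than 3,210 units, so (d) is unavailable.
Exception (e) requires that the property is part of the owner's primary residence; but the basement flat is not part of the primary residence, so (e) is unavailable.

No — exception (b) applies; Samir is not required to file Form RP-6.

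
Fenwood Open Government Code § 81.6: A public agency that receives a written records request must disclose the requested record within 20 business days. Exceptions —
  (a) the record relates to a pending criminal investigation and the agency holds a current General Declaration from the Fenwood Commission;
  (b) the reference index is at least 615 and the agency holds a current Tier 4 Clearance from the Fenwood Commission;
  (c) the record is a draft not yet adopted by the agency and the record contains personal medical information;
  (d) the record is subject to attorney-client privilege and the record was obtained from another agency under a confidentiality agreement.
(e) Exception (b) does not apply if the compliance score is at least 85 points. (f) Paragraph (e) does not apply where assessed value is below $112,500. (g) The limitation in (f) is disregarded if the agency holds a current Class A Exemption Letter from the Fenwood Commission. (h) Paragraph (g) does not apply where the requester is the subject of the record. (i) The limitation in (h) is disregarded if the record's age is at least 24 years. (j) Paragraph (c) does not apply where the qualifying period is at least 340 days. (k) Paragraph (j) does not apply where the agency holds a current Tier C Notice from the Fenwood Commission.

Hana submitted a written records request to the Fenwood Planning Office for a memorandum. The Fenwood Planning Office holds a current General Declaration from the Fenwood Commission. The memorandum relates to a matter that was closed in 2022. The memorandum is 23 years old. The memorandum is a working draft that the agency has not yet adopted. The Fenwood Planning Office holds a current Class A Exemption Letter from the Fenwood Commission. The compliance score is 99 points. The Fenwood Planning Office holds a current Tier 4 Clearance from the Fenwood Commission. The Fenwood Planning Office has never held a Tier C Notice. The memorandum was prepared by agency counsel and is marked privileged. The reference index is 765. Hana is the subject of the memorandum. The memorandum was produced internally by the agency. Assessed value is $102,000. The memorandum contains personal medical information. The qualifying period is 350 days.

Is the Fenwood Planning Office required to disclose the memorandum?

Exception (a) does not apply: the memorandum relates to a closed matter.
All of (b)'s requirements are met (the reference index is 765, meeting the 615 threshold; a current Tier 4 Clearance is held). Applying paragraphs (e)–(i): (e) would limit (b) — the compliance score is 99 points, meeting the 85 points threshold — but (f) sets (e) aside: (f) is triggered — assessed value is $102,000, below the $112,500 limit. (g) would limit (f) — a current Class A Exemption Letter is held — but (h) sets (g) aside: (h) operates against (g): Hana is the subject of the memorandum. (i), which would lift (h), is inapplicable — the record's age is 23 years, short of 24 years. So (b) applies.
Exception (c)'s conditions are all satisfied: the memorandum is an unadopted draft; the memorandum contains personal medical information. Turning to paragraphs (j)–(k): (j) operates against (c): the qualifying period is 350 days, meeting the 340 days threshold. (k) is inapplicable (no current Tier C Notice is held), so (j) stands. (c) is therefore removed.
Exception (d) fails — the memorandum was produced internally.

No — exception (b) applies; the Fenwood Planning Office is not required to disclose the memorandum.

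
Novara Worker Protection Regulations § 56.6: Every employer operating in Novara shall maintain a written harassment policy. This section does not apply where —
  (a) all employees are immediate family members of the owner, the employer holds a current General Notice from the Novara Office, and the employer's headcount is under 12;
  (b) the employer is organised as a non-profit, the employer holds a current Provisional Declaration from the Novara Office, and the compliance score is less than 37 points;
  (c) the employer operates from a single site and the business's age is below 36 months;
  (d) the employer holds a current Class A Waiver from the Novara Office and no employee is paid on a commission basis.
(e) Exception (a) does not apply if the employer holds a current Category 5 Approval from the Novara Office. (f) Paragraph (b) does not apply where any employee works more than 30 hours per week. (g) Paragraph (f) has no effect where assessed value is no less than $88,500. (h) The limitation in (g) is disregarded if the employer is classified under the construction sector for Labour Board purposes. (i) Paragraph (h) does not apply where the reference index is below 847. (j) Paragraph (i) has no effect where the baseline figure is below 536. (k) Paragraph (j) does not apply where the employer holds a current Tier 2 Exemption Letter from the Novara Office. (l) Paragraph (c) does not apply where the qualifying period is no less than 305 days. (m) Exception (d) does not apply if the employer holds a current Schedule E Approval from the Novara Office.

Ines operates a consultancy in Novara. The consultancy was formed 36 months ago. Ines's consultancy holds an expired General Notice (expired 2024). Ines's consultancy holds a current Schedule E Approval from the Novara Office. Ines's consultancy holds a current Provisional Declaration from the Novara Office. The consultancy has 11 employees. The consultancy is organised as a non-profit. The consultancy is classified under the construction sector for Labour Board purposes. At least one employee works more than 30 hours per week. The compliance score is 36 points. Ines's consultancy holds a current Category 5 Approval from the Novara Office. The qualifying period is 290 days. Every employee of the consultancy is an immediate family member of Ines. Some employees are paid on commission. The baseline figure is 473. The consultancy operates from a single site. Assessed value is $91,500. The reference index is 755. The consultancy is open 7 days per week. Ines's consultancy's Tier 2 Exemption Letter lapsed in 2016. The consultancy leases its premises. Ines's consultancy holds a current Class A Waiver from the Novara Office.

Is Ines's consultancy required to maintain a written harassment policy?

Yes — Ines's consultancy must maintain a written harassment policy.

Exception (a) fails — no current General Notice is held.
Exception (b)'s conditions are all satisfied: the employer is a non-profit; a current Provisional Declaration is held; the compliance score is 36 points, less than the 37 points limit. But applying paragraphs (f)–(k): (f) operates against (b): at least one employee exceeds 30 hours/week. (g) would limit (f) — assessed value is $91,500, meeting the $88,500 threshold — but (h) sets (g) aside: (h) is engaged — the consultancy is classified under the construction sector. (i) applies (the reference index is 755, below the 847 limit), but yields to (j): (j) applies — the baseline figure is 473, below the 536 limit. (k), which would lift (j), does not operate here — the Tier 2 Exemption Letter is not current. (b) is therefore removed.
Exception (c) requires that the business's age is below 36 months; but the business's age is 36 months, not below 36 months, so (c) is unavailable.
Exception (d) requires that no employee is paid on a commission basis; but some employees are paid on commission, so (d) is unavailable.
No exception displaces § 56.6.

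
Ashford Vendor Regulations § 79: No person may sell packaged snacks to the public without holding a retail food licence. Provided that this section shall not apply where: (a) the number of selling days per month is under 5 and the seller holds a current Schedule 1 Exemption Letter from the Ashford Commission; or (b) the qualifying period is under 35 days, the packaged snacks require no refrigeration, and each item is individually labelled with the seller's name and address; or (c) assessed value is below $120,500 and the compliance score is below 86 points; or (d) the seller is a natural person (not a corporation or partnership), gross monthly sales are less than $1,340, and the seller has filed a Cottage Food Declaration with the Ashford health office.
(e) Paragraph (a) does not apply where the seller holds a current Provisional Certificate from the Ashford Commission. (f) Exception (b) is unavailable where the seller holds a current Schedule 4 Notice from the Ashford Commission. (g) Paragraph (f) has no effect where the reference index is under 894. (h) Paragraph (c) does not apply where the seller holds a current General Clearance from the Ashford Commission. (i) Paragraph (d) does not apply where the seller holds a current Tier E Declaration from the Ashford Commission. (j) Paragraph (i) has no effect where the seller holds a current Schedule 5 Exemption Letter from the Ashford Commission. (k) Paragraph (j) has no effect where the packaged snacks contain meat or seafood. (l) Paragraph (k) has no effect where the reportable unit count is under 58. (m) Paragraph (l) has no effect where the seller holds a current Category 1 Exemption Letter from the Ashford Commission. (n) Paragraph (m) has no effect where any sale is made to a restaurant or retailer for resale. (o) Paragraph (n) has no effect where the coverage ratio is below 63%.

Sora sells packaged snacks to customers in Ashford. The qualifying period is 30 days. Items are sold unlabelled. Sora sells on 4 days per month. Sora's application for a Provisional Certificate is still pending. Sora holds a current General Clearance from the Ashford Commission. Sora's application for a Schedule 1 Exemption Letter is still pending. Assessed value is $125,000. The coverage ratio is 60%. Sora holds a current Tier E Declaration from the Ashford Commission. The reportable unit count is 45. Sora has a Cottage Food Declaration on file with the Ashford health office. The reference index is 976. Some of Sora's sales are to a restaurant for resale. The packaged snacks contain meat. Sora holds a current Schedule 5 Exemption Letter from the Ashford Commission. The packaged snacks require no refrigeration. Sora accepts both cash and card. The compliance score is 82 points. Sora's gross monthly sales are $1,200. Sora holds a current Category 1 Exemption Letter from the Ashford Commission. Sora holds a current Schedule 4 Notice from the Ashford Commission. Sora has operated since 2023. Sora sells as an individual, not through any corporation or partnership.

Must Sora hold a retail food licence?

Exception (a) does not apply: there is no Schedule 1 Exemption Letter in force.
Exception (b) fails — items are sold unlabelled.
Exception (c) requires that assessed value is below $120,500; but assessed value is $125,000, not below $120,500, so (c) is unavailable.
Exception (d) is satisfied on its face — the seller is a natural person; gross monthly sales are $1,200, less than the $1,340 limit; a Cottage Food Declaration is on file. Turning to paragraphs (i)–(o): (i) is triggered — a current Tier E Declaration is held. (j) would limit (i) — a current Schedule 5 Exemption Letter is held — but (k) sets (j) aside: (k) operates against (j): the packaged snacks contain meat. (l) applies (the reportable unit count is 45, under the 58 limit), but yields to (m): (m) operates against (l): a current Category 1 Exemption Letter is held. (n) operates (some sales are to a restaurant for resale), but is set aside by (o): (o) applies — the coverage ratio is 60%, below the 63% limit. (d) is therefore removed.
No exception displaces § 79.

Yes — Sora must hold a retail food licence.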